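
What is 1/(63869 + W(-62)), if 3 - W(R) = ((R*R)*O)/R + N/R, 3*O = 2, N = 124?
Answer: 3/191746 ≈ 1.5646e-5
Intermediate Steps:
O = ⅔ (O = (⅓)*2 = ⅔ ≈ 0.66667)
W(R) = 3 - 124/R - 2*R/3 (W(R) = 3 - (((R*R)*(⅔))/R + 124/R) = 3 - ((R²*(⅔))/R + 124/R) = 3 - ((2*R²/3)/R + 124/R) = 3 - (2*R/3 + 124/R) = 3 - (124/R + 2*R/3) = 3 + (-124/R - 2*R/3) = 3 - 124/R - 2*R/3)
1/(63869 + W(-62)) = 1/(63869 + (3 - 124/(-62) - ⅔*(-62))) = 1/(63869 + (3 - 124*(-1/62) + 124/3)) = 1/(63869 + (3 + 2 + 124/3)) = 1/(63869 + 139/3) = 1/(191746/3) = 3/191746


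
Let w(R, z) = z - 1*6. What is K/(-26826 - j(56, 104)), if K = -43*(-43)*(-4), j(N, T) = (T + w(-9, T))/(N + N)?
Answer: 414176/1502357 ≈ 0.27568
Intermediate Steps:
w(R, z) = -6 + z (w(R, z) = z - 6 = -6 + z)
j(N, T) = (-6 + 2*T)/(2*N) (j(N, T) = (T + (-6 + T))/(N + N) = (-6 + 2*T)/((2*N)) = (-6 + 2*T)*(1/(2*N)) = (-6 + 2*T)/(2*N))
K = -7396 (K = 1849*(-4) = -7396)
K/(-26826 - j(56, 104)) = -7396/(-26826 - (-3 + 104)/56) = -7396/(-26826 - 101/56) = -7396/(-1502357/56) = -7396*(-56/1502357) = 414176/1502357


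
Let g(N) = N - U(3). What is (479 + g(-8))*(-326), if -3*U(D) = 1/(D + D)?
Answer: -1382077/9 ≈ -1.5356e+5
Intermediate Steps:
U(D) = -1/(6*D) (U(D) = -1/(3*(D + D)) = -1/(2*D)/3 = -1/(6*D))
g(N) = 1/18 + N (g(N) = N - (-1)/(6*3) = N - 1*(-1/18) = N + 1/18 = 1/18 + N)
(479 + g(-8))*(-326) = (479 + (1/18 - 8))*(-326) = (479 - 143/18)*(-326) = (8479/18)*(-326) = -1382077/9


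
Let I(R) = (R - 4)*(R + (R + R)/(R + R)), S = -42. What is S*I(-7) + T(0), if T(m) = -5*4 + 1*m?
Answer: -2792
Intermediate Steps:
T(m) = -20 + m
I(R) = (1 + R)*(-4 + R) (I(R) = (-4 + R)*(R + (2*R)/((2*R))) = (-4 + R)*(R + (2*R)*(1/(2*R))) = (-4 + R)*(R + 1) = (-4 + R)*(1 + R) = (1 + R)*(-4 + R))
S*I(-7) + T(0) = -42*(-4 + (-7)² - 3*(-7)) + (-20 + 0) = -42*(-4 + 49 + 21) - 20 = -42*66 - 20 = -2772 - 20 = -2792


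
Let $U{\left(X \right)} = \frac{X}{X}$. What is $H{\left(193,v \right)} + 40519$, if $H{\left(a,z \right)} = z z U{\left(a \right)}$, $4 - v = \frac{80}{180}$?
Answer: $\frac{3283063}{81} \approx 40532.0$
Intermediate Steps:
$U{\left(X \right)} = 1$
$v = \frac{32}{9}$ ($v = 4 - \frac{80}{180} = 4 - 80 \cdot \frac{1}{180} = 4 - \frac{4}{9} = \frac{32}{9} \approx 3.5556$)
$H{\left(a,z \right)} = z^{2}$ ($H{\left(a,z \right)} = z z 1 = z^{2} \cdot 1 = z^{2}$)
$H{\left(193,v \right)} + 40519 = \left(\frac{32}{9}\right)^{2} + 40519 = \frac{1024}{81} + 40519 = \frac{3283063}{81}$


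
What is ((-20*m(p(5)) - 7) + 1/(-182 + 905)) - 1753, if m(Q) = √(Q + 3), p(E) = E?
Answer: -1272479/723 - 40*√2 ≈ -1816.6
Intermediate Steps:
m(Q) = √(3 + Q)
((-20*m(p(5)) - 7) + 1/(-182 + 905)) - 1753 = ((-20*√(3 + 5) - 7) + 1/(-182 + 905)) - 1753 = ((-40*√2 - 7) + 1/723) - 1753 = ((-7 - 40*√2) + 1/723) - 1753 = (-5060/723 - 40*√2) - 1753 = -1272479/723 - 40*√2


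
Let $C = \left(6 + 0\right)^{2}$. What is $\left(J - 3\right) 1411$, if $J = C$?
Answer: $46563$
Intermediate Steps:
$C = 36$ ($C = 6^{2} = 36$)
$J = 36$
$\left(J - 3\right) 1411 = \left(36 - 3\right) 1411 = 33 \cdot 1411 = 46563$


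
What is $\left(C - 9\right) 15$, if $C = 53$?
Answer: $660$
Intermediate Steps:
$\left(C - 9\right) 15 = \left(53 - 9\right) 15 = 44 \cdot 15 = 660$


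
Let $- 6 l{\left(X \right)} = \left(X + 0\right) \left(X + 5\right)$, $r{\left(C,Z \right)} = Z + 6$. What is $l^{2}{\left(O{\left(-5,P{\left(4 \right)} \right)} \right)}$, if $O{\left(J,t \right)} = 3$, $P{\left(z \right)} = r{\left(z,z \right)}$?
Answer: $16$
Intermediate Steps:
$r{\left(C,Z \right)} = 6 + Z$
$P{\left(z \right)} = 6 + z$
$l{\left(X \right)} = - \frac{X \left(5 + X\right)}{6}$ ($l{\left(X \right)} = - \frac{\left(X + 0\right) \left(X + 5\right)}{6} = - \frac{X \left(5 + X\right)}{6}$)
$l^{2}{\left(O{\left(-5,P{\left(4 \right)} \right)} \right)} = \left(\left(- \frac{1}{6}\right) 3 \left(5 + 3\right)\right)^{2} = \left(\left(- \frac{1}{6}\right) 3 \cdot 8\right)^{2} = \left(-4\right)^{2} = 16$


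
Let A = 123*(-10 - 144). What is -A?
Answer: 18942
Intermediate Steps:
A = -18942 (A = 123*(-154) = -18942)
-A = -1*(-18942) = 18942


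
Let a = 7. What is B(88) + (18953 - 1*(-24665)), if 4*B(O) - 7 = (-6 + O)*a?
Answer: 175053/4 ≈ 43763.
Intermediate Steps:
B(O) = -35/4 + 7*O/4 (B(O) = 7/4 + ((-6 + O)*7)/4 = 7/4 + (-42 + 7*O)/4 = 7/4 + (-21/2 + 7*O/4) = -35/4 + 7*O/4)
B(88) + (18953 - 1*(-24665)) = (-35/4 + (7/4)*88) + (18953 - 1*(-24665)) = (-35/4 + 154) + (18953 + 24665) = 581/4 + 43618 = 175053/4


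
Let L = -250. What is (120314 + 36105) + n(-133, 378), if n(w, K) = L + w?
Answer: 156036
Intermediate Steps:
n(w, K) = -250 + w
(120314 + 36105) + n(-133, 378) = (120314 + 36105) + (-250 - 133) = 156419 - 383 = 156036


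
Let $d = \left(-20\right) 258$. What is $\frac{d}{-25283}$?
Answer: $\frac{5160}{25283} \approx 0.20409$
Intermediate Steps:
$d = -5160$
$\frac{d}{-25283} = - \frac{5160}{-25283} = \left(-5160\right) \left(- \frac{1}{25283}\right) = \frac{5160}{25283}$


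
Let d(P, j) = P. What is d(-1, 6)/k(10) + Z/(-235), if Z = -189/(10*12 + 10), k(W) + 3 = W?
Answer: -29227/213850 ≈ -0.13667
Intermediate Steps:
k(W) = -3 + W
Z = -189/130 (Z = -189/(120 + 10) = -189/130 ≈ -1.4538)
d(-1, 6)/k(10) + Z/(-235) = -1/(-3 + 10) - 189/130/(-235) = -1/7 - 189/130*(-1/235) = -1*⅐ + 189/30550 = -⅐ + 189/30550 = -29227/213850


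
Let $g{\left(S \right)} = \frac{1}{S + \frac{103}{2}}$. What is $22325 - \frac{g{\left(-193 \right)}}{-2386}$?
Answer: $\frac{7537344174}{337619} \approx 22325.0$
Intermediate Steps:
$g{\left(S \right)} = \frac{1}{\frac{103}{2} + S}$ ($g{\left(S \right)} = \frac{1}{S + 103 \cdot \frac{1}{2}} = \frac{1}{S + \frac{103}{2}} = \frac{1}{\frac{103}{2} + S}$)
$22325 - \frac{g{\left(-193 \right)}}{-2386} = 22325 - \frac{2 \frac{1}{103 + 2 \left(-193\right)}}{-2386} = 22325 - \frac{2}{103 - 386} \left(- \frac{1}{2386}\right) = 22325 - \frac{2}{-283} \left(- \frac{1}{2386}\right) = 22325 - 2 \left(- \frac{1}{283}\right) \left(- \frac{1}{2386}\right) = 22325 - \left(- \frac{2}{283}\right) \left(- \frac{1}{2386}\right) = 22325 - \frac{1}{337619} = \frac{7537344174}{337619}$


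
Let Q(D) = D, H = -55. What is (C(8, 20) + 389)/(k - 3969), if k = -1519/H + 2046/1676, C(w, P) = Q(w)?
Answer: -18297730/181602023 ≈ -0.10076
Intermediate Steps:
C(w, P) = w
k = 1329187/46090 (k = -1519/(-55) + 2046/1676 = -1519*(-1/55) + 2046*(1/1676) = 1519/55 + 1023/838 = 1329187/46090 ≈ 28.839)
(C(8, 20) + 389)/(k - 3969) = (8 + 389)/(1329187/46090 - 3969) = 397/(-181602023/46090) = 397*(-46090/181602023) = -18297730/181602023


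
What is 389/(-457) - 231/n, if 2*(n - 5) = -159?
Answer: 153173/68093 ≈ 2.2495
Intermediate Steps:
n = -149/2 (n = 5 + (½)*(-159) = 5 - 159/2 = -149/2 ≈ -74.500)
389/(-457) - 231/n = 389/(-457) - 231/(-149/2) = 389*(-1/457) - 231*(-2/149) = -389/457 + 462/149 = 153173/68093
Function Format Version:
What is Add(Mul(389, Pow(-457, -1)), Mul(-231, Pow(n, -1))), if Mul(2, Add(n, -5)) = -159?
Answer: Rational(153173, 68093) ≈ 2.2495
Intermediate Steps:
n = Rational(-149, 2) (n = Add(5, Mul(Rational(1, 2), -159)) = Add(5, Rational(-159, 2)) = Rational(-149, 2) ≈ -74.500)
Add(Mul(389, Pow(-457, -1)), Mul(-231, Pow(n, -1))) = Add(Mul(389, Pow(-457, -1)), Mul(-231, Pow(Rational(-149, 2), -1))) = Add(Mul(389, Rational(-1, 457)), Mul(-231, Rational(-2, 149))) = Add(Rational(-389, 457), Rational(462, 149)) = Rational(153173, 68093)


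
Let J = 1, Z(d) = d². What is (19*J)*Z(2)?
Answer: 76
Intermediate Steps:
(19*J)*Z(2) = (19*1)*2² = 19*4 = 76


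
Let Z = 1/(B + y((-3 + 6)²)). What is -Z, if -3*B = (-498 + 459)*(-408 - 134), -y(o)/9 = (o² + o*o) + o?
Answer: 1/8585 ≈ 0.00011648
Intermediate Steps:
y(o) = -18*o² - 9*o (y(o) = -9*((o² + o*o) + o) = -9*((o² + o²) + o) = -9*(2*o² + o) = -9*(o + 2*o²) = -18*o² - 9*o)
B = -7046 (B = -(-498 + 459)*(-408 - 134)/3 = -(-13)*(-542) = -⅓*21138 = -7046)
Z = -1/8585 (Z = 1/(-7046 - 9*(-3 + 6)²*(1 + 2*(-3 + 6)²)) = 1/(-7046 - 9*3²*(1 + 2*3²)) = 1/(-7046 - 9*9*(1 + 2*9)) = 1/(-7046 - 9*9*(1 + 18)) = 1/(-7046 - 9*9*19) = 1/(-7046 - 1539) = 1/(-8585) = -1/8585 ≈ -0.00011648)
-Z = -1*(-1/8585) = 1/8585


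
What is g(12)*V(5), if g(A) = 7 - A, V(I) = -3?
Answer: 15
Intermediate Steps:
g(12)*V(5) = (7 - 1*12)*(-3) = (7 - 12)*(-3) = -5*(-3) = 15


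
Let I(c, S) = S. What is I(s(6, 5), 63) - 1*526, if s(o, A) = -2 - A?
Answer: -463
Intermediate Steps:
I(s(6, 5), 63) - 1*526 = 63 - 1*526 = 63 - 526 = -463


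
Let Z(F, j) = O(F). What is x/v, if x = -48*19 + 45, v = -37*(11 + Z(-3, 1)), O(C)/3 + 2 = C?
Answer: -867/148 ≈ -5.8581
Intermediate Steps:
O(C) = -6 + 3*C
Z(F, j) = -6 + 3*F
v = 148 (v = -37*(11 + (-6 + 3*(-3))) = -37*(11 + (-6 - 9)) = -37*(11 - 15) = -37*(-4) = 148)
x = -867 (x = -912 + 45 = -867)
x/v = -867/148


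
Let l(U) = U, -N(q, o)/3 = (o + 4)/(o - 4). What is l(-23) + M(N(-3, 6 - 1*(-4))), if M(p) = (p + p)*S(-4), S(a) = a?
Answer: 33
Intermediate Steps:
N(q, o) = -3*(4 + o)/(-4 + o) (N(q, o) = -3*(o + 4)/(o - 4) = -3*(4 + o)/(-4 + o))
M(p) = -8*p (M(p) = (p + p)*(-4) = (2*p)*(-4) = -8*p)
l(-23) + M(N(-3, 6 - 1*(-4))) = -23 - 24*(-4 - (6 - 1*(-4)))/(-4 + (6 - 1*(-4))) = -23 - 24*(-4 - (6 + 4))/(-4 + (6 + 4)) = -23 - 24*(-4 - 1*10)/(-4 + 10) = -23 - 24*(-4 - 10)/6 = -23 - 24*(-14)/6 = -23 - 8*(-7) = -23 + 56 = 33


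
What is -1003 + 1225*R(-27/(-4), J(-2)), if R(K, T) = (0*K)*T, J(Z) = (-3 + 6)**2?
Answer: -1003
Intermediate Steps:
J(Z) = 9 (J(Z) = 3**2 = 9)
R(K, T) = 0 (R(K, T) = 0*T = 0)
-1003 + 1225*R(-27/(-4), J(-2)) = -1003 + 1225*0 = -1003 + 0 = -1003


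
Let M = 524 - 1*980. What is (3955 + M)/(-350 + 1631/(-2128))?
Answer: -1063696/106633 ≈ -9.9753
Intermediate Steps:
M = -456 (M = 524 - 980 = -456)
(3955 + M)/(-350 + 1631/(-2128)) = (3955 - 456)/(-350 + 1631/(-2128)) = 3499/(-350 + 1631*(-1/2128)) = 3499/(-350 - 233/304) = 3499/(-106633/304) = 3499*(-304/106633) = -1063696/106633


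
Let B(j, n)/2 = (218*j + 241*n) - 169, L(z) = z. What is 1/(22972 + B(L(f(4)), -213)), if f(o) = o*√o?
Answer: -1/76544 ≈ -1.3064e-5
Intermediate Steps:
f(o) = o^(3/2)
B(j, n) = -338 + 436*j + 482*n (B(j, n) = 2*((218*j + 241*n) - 169) = 2*(-169 + 218*j + 241*n) = -338 + 436*j + 482*n)
1/(22972 + B(L(f(4)), -213)) = 1/(22972 + (-338 + 436*4^(3/2) + 482*(-213))) = 1/(22972 + (-338 + 436*8 - 102666)) = 1/(22972 + (-338 + 3488 - 102666)) = 1/(22972 - 99516) = 1/(-76544) = -1/76544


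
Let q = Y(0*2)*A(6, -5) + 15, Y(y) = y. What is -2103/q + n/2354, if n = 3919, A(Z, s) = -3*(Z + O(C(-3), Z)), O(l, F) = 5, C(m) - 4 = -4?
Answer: -1630559/11770 ≈ -138.54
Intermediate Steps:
C(m) = 0 (C(m) = 4 - 4 = 0)
A(Z, s) = -15 - 3*Z (A(Z, s) = -3*(Z + 5) = -3*(5 + Z) = -15 - 3*Z)
q = 15 (q = (0*2)*(-15 - 3*6) + 15 = 0*(-15 - 18) + 15 = 0*(-33) + 15 = 0 + 15 = 15)
-2103/q + n/2354 = -2103/15 + 3919/2354 = -2103*1/15 + 3919*(1/2354) = -701/5 + 3919/2354 = -1630559/11770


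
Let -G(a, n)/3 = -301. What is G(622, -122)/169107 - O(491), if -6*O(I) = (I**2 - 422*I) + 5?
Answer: 955004501/169107 ≈ 5647.3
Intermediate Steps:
G(a, n) = 903 (G(a, n) = -3*(-301) = 903)
O(I) = -5/6 - I**2/6 + 211*I/3 (O(I) = -((I**2 - 422*I) + 5)/6 = -(5 + I**2 - 422*I)/6 = -5/6 - I**2/6 + 211*I/3)
G(622, -122)/169107 - O(491) = 903/169107 - (-5/6 - 1/6*491**2 + (211/3)*491) = 903*(1/169107) - (-5/6 - 1/6*241081 + 103601/3) = 301/56369 - (-5/6 - 241081/6 + 103601/3) = 301/56369 - 1*(-16942/3) = 301/56369 + 16942/3 = 955004501/169107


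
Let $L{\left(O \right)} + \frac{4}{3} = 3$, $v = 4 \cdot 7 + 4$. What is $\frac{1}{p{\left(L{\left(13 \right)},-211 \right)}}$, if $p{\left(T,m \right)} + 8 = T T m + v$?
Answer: $- \frac{9}{5059} \approx -0.001779$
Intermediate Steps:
$v = 32$ ($v = 28 + 4 = 32$)
$L{\left(O \right)} = \frac{5}{3}$ ($L{\left(O \right)} = - \frac{4}{3} + 3 = \frac{5}{3}$)
$p{\left(T,m \right)} = 24 + m T^{2}$ ($p{\left(T,m \right)} = -8 + \left(T T m + 32\right) = -8 + \left(T^{2} m + 32\right) = -8 + \left(m T^{2} + 32\right) = -8 + \left(32 + m T^{2}\right) = 24 + m T^{2}$)
$\frac{1}{p{\left(L{\left(13 \right)},-211 \right)}} = \frac{1}{24 - 211 \left(\frac{5}{3}\right)^{2}} = \frac{1}{24 - \frac{5275}{9}} = \frac{1}{- \frac{5059}{9}} = - \frac{9}{5059}$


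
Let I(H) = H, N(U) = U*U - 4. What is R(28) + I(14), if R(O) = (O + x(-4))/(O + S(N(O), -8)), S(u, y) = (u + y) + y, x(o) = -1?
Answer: 1235/88 ≈ 14.034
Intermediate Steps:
N(U) = -4 + U² (N(U) = U² - 4 = -4 + U²)
S(u, y) = u + 2*y
R(O) = (-1 + O)/(-20 + O + O²) (R(O) = (O - 1)/(O + ((-4 + O²) + 2*(-8))) = (-1 + O)/(O + ((-4 + O²) - 16)) = (-1 + O)/(O + (-20 + O²)) = (-1 + O)/(-20 + O + O²))
R(28) + I(14) = (-1 + 28)/(-20 + 28 + 28²) + 14 = 27/(-20 + 28 + 784) + 14 = 27/792 + 14 = (1/792)*27 + 14 = 3/88 + 14 = 1235/88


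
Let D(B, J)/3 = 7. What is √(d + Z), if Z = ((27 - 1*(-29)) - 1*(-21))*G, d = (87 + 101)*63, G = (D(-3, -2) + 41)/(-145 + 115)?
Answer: 49*√1095/15 ≈ 108.10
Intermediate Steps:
D(B, J) = 21 (D(B, J) = 3*7 = 21)
G = -31/15 (G = (21 + 41)/(-145 + 115) = 62/(-30) = 62*(-1/30) = -31/15 ≈ -2.0667)
d = 11844 (d = 188*63 = 11844)
Z = -2387/15 (Z = ((27 - 1*(-29)) - 1*(-21))*(-31/15) = ((27 + 29) + 21)*(-31/15) = (56 + 21)*(-31/15) = 77*(-31/15) = -2387/15 ≈ -159.13)
√(d + Z) = √(11844 - 2387/15) = √(175273/15) = 49*√1095/15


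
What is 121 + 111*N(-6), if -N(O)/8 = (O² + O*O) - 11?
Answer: -54047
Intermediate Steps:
N(O) = 88 - 16*O² (N(O) = -8*((O² + O*O) - 11) = -8*((O² + O²) - 11) = -8*(2*O² - 11) = -8*(-11 + 2*O²) = 88 - 16*O²)
121 + 111*N(-6) = 121 + 111*(88 - 16*(-6)²) = 121 + 111*(88 - 16*36) = 121 + 111*(88 - 576) = 121 + 111*(-488) = 121 - 54168 = -54047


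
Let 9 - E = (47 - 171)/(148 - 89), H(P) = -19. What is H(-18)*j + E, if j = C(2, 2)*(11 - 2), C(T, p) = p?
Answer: -19523/59 ≈ -330.90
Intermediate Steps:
j = 18 (j = 2*(11 - 2) = 2*9 = 18)
E = 655/59 (E = 9 - (47 - 171)/(148 - 89) = 9 - (-124)/59 = 9 - 1*(-124/59) = 9 + 124/59 = 655/59 ≈ 11.102)
H(-18)*j + E = -19*18 + 655/59 = -342 + 655/59 = -19523/59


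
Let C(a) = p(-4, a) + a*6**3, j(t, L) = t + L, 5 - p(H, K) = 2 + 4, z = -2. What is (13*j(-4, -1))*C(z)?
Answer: 28145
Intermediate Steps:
p(H, K) = -1 (p(H, K) = 5 - (2 + 4) = 5 - 1*6 = 5 - 6 = -1)
j(t, L) = L + t
C(a) = -1 + 216*a (C(a) = -1 + a*6**3 = -1 + a*216 = -1 + 216*a)
(13*j(-4, -1))*C(z) = (13*(-1 - 4))*(-1 + 216*(-2)) = (13*(-5))*(-1 - 432) = -65*(-433) = 28145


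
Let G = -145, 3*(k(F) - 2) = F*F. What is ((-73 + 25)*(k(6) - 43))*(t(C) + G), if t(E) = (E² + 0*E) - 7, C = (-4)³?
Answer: 5490048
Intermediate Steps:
k(F) = 2 + F²/3 (k(F) = 2 + (F*F)/3 = 2 + F²/3)
C = -64
t(E) = -7 + E² (t(E) = (E² + 0) - 7 = E² - 7 = -7 + E²)
((-73 + 25)*(k(6) - 43))*(t(C) + G) = ((-73 + 25)*((2 + (⅓)*6²) - 43))*((-7 + (-64)²) - 145) = (-48*((2 + (⅓)*36) - 43))*((-7 + 4096) - 145) = (-48*((2 + 12) - 43))*(4089 - 145) = -48*(14 - 43)*3944 = -48*(-29)*3944 = 1392*3944 = 5490048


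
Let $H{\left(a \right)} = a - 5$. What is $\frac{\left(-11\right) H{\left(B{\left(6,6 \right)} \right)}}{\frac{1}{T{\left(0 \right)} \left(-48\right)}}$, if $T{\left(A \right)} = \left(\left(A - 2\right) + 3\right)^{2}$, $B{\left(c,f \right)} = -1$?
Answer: $-3168$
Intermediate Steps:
$T{\left(A \right)} = \left(1 + A\right)^{2}$ ($T{\left(A \right)} = \left(\left(A - 2\right) + 3\right)^{2} = \left(\left(-2 + A\right) + 3\right)^{2} = \left(1 + A\right)^{2}$)
$H{\left(a \right)} = -5 + a$
$\frac{\left(-11\right) H{\left(B{\left(6,6 \right)} \right)}}{\frac{1}{T{\left(0 \right)} \left(-48\right)}} = \frac{\left(-11\right) \left(-5 - 1\right)}{\frac{1}{\left(1 + 0\right)^{2} \left(-48\right)}} = \frac{\left(-11\right) \left(-6\right)}{\frac{1}{1^{2} \left(-48\right)}} = \frac{66}{\frac{1}{1 \left(-48\right)}} = \frac{66}{\frac{1}{-48}} = \frac{66}{- \frac{1}{48}} = 66 \left(-48\right) = -3168$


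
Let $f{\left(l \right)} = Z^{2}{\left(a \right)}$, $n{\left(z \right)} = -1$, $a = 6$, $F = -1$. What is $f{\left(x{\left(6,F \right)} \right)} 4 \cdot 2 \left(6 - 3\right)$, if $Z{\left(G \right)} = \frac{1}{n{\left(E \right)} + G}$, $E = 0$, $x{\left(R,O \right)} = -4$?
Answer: $\frac{24}{25} \approx 0.96$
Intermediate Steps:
$Z{\left(G \right)} = \frac{1}{-1 + G}$
$f{\left(l \right)} = \frac{1}{25}$ ($f{\left(l \right)} = \left(\frac{1}{-1 + 6}\right)^{2} = \left(\frac{1}{5}\right)^{2} = \frac{1}{25}$)
$f{\left(x{\left(6,F \right)} \right)} 4 \cdot 2 \left(6 - 3\right) = \frac{4 \cdot 2}{25} \left(6 - 3\right) = \frac{1}{25} \cdot 8 \left(6 - 3\right) = \frac{8}{25} \cdot 3 = \frac{24}{25}$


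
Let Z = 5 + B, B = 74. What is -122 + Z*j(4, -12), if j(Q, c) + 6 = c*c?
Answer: 10780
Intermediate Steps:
Z = 79 (Z = 5 + 74 = 79)
j(Q, c) = -6 + c² (j(Q, c) = -6 + c*c = -6 + c²)
-122 + Z*j(4, -12) = -122 + 79*(-6 + (-12)²) = -122 + 79*(-6 + 144) = -122 + 79*138 = -122 + 10902 = 10780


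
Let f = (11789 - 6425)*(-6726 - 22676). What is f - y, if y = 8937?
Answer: -157721265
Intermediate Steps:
f = -157712328 (f = 5364*(-29402) = -157712328)
f - y = -157712328 - 1*8937 = -157712328 - 8937 = -157721265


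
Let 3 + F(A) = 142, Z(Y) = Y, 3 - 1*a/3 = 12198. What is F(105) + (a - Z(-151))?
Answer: -36295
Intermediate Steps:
a = -36585 (a = 9 - 3*12198 = 9 - 36594 = -36585)
F(A) = 139 (F(A) = -3 + 142 = 139)
F(105) + (a - Z(-151)) = 139 + (-36585 - 1*(-151)) = 139 + (-36585 + 151) = 139 - 36434 = -36295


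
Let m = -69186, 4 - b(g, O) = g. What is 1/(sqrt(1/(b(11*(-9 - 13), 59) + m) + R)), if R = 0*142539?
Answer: -6*I*sqrt(1915) ≈ -262.56*I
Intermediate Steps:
b(g, O) = 4 - g
R = 0
1/(sqrt(1/(b(11*(-9 - 13), 59) + m) + R)) = 1/(sqrt(1/((4 - 11*(-9 - 13)) - 69186) + 0)) = 1/(sqrt(1/((4 - 11*(-22)) - 69186) + 0)) = 1/(sqrt(1/((4 - 1*(-242)) - 69186) + 0)) = 1/(sqrt(1/((4 + 242) - 69186) + 0)) = 1/(sqrt(1/(246 - 69186) + 0)) = 1/(sqrt(1/(-68940) + 0)) = 1/(sqrt(-1/68940 + 0)) = 1/(sqrt(-1/68940)) = 1/(I*sqrt(1915)/11490) = -6*I*sqrt(1915)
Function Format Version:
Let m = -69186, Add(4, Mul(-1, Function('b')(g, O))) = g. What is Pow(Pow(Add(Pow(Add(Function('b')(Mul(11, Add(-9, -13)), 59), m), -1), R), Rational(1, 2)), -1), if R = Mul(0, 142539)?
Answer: Mul(-6, I, Pow(1915, Rational(1, 2))) ≈ Mul(-262.56, I)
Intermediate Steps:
Function('b')(g, O) = Add(4, Mul(-1, g))
R = 0
Pow(Pow(Add(Pow(Add(Function('b')(Mul(11, Add(-9, -13)), 59), m), -1), R), Rational(1, 2)), -1) = Pow(Pow(Add(Pow(Add(Add(4, Mul(-1, Mul(11, Add(-9, -13)))), -69186), -1), 0), Rational(1, 2)), -1) = Pow(Pow(Add(Pow(Add(Add(4, Mul(-1, Mul(11, -22))), -69186), -1), 0), Rational(1, 2)), -1) = Pow(Pow(Add(Pow(Add(Add(4, Mul(-1, -242)), -69186), -1), 0), Rational(1, 2)), -1) = Pow(Pow(Add(Pow(Add(Add(4, 242), -69186), -1), 0), Rational(1, 2)), -1) = Pow(Pow(Add(Pow(Add(246, -69186), -1), 0), Rational(1, 2)), -1) = Pow(Pow(Add(Pow(-68940, -1), 0), Rational(1, 2)), -1) = Pow(Pow(Add(Rational(-1, 68940), 0), Rational(1, 2)), -1) = Pow(Pow(Rational(-1, 68940), Rational(1, 2)), -1) = Pow(Mul(Rational(1, 11490), I, Pow(1915, Rational(1, 2))), -1) = Mul(-6, I, Pow(1915, Rational(1, 2)))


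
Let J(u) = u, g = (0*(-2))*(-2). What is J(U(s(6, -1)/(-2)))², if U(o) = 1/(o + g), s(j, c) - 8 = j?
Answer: 1/49 ≈ 0.020408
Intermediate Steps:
g = 0 (g = 0*(-2) = 0)
s(j, c) = 8 + j
U(o) = 1/o (U(o) = 1/(o + 0) = 1/o)
J(U(s(6, -1)/(-2)))² = (1/((8 + 6)/(-2)))² = (1/(14*(-½)))² = (1/(-7))² = (-⅐)² = 1/49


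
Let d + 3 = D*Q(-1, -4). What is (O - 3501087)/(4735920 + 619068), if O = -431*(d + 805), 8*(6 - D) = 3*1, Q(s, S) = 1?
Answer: -30793387/42839904 ≈ -0.71880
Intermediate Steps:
D = 45/8 (D = 6 - 3/8 = 45/8 ≈ 5.6250)
d = 21/8 (d = -3 + (45/8)*1 = -3 + 45/8 = 21/8 ≈ 2.6250)
O = -2784691/8 (O = -431*(21/8 + 805) = -431*6461/8 = -2784691/8 ≈ -3.4809e+5)
(O - 3501087)/(4735920 + 619068) = (-2784691/8 - 3501087)/(4735920 + 619068) = -30793387/8/5354988 = -30793387/8*1/5354988 = -30793387/42839904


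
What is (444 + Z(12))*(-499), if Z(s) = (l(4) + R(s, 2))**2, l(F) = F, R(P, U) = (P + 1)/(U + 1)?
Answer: -2305879/9 ≈ -2.5621e+5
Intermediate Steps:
R(P, U) = (1 + P)/(1 + U)
Z(s) = (13/3 + s/3)**2 (Z(s) = (4 + (1 + s)/(1 + 2))**2 = (4 + (1 + s)/3)**2 = (4 + (1/3 + s/3))**2 = (13/3 + s/3)**2)
(444 + Z(12))*(-499) = (444 + (13 + 12)**2/9)*(-499) = (444 + (1/9)*25**2)*(-499) = (444 + (1/9)*625)*(-499) = (444 + 625/9)*(-499) = (4621/9)*(-499) = -2305879/9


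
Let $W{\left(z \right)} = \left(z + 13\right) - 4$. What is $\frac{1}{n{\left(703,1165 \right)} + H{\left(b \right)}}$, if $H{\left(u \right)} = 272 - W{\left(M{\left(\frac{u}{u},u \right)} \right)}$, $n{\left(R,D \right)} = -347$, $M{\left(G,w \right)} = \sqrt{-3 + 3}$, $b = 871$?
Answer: $- \frac{1}{84} \approx -0.011905$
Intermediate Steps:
$M{\left(G,w \right)} = 0$ ($M{\left(G,w \right)} = \sqrt{0} = 0$)
$W{\left(z \right)} = 9 + z$ ($W{\left(z \right)} = \left(13 + z\right) - 4 = 9 + z$)
$H{\left(u \right)} = 263$ ($H{\left(u \right)} = 272 - \left(9 + 0\right) = 272 - 9 = 263$)
$\frac{1}{n{\left(703,1165 \right)} + H{\left(b \right)}} = \frac{1}{-347 + 263} = \frac{1}{-84} = - \frac{1}{84}$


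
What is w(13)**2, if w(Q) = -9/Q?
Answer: 81/169 ≈ 0.47929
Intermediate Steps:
w(13)**2 = (-9/13)**2 = 81/169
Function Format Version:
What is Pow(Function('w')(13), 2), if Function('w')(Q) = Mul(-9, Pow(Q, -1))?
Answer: Rational(81, 169) ≈ 0.47929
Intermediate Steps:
Pow(Function('w')(13), 2) = Pow(Mul(-9, Pow(13, -1)), 2) = Pow(Mul(-9, Rational(1, 13)), 2) = Pow(Rational(-9, 13), 2) = Rational(81, 169)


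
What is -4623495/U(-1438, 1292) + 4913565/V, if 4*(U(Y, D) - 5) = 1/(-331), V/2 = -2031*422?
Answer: -3497766699805685/3782017172 ≈ -9.2484e+5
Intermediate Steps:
V = -1714164 (V = 2*(-2031*422) = 2*(-857082) = -1714164)
U(Y, D) = 6619/1324 (U(Y, D) = 5 + (1/4)/(-331) = 5 + (1/4)*(-1/331) = 5 - 1/1324 = 6619/1324)
-4623495/U(-1438, 1292) + 4913565/V = -4623495/6619/1324 + 4913565/(-1714164) = -4623495*1324/6619 + 4913565*(-1/1714164) = -6121507380/6619 - 1637855/571388 = -3497766699805685/3782017172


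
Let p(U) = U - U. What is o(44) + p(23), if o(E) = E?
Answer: 44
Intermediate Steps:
p(U) = 0
o(44) + p(23) = 44 + 0 = 44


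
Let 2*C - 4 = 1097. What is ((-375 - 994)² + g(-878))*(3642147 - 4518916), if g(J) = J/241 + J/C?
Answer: -436008775177588763/265341 ≈ -1.6432e+12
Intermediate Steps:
C = 1101/2 (C = 2 + (½)*1097 = 2 + 1097/2 = 1101/2 ≈ 550.50)
g(J) = 1583*J/265341 (g(J) = J/241 + J/(1101/2) = J*(1/241) + J*(2/1101) = J/241 + 2*J/1101 = 1583*J/265341)
((-375 - 994)² + g(-878))*(3642147 - 4518916) = ((-375 - 994)² + (1583/265341)*(-878))*(3642147 - 4518916) = ((-1369)² - 1389874/265341)*(-876769) = (1874161 - 1389874/265341)*(-876769) = (497290364027/265341)*(-876769) = -436008775177588763/265341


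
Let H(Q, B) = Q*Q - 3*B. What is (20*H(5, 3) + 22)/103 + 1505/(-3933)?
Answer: 1190071/405099 ≈ 2.9377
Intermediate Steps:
H(Q, B) = Q² - 3*B
(20*H(5, 3) + 22)/103 + 1505/(-3933) = (20*(5² - 3*3) + 22)/103 + 1505/(-3933) = (20*(25 - 9) + 22)*(1/103) + 1505*(-1/3933) = (20*16 + 22)*(1/103) - 1505/3933 = (320 + 22)*(1/103) - 1505/3933 = 342*(1/103) - 1505/3933 = 342/103 - 1505/3933 = 1190071/405099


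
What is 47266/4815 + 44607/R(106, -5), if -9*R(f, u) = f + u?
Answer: -1928270479/486315 ≈ -3965.1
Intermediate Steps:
R(f, u) = -f/9 - u/9 (R(f, u) = -(f + u)/9 = -f/9 - u/9)
47266/4815 + 44607/R(106, -5) = 47266/4815 + 44607/(-1/9*106 - 1/9*(-5)) = 47266*(1/4815) + 44607/(-106/9 + 5/9) = 47266/4815 + 44607/(-101/9) = 47266/4815 + 44607*(-9/101) = 47266/4815 - 401463/101 = -1928270479/486315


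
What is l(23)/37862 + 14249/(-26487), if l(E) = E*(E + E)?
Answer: -255736196/501425397 ≈ -0.51002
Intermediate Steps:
l(E) = 2*E² (l(E) = E*(2*E) = 2*E²)
l(23)/37862 + 14249/(-26487) = (2*23²)/37862 + 14249/(-26487) = (2*529)*(1/37862) + 14249*(-1/26487) = 1058*(1/37862) - 14249/26487 = 529/18931 - 14249/26487 = -255736196/501425397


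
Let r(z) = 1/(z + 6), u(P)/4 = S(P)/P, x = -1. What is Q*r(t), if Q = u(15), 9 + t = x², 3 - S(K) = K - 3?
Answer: 6/5 ≈ 1.2000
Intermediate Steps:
S(K) = 6 - K (S(K) = 3 - (K - 3) = 3 - (-3 + K) = 3 + (3 - K) = 6 - K)
t = -8 (t = -9 + (-1)² = -9 + 1 = -8)
u(P) = 4*(6 - P)/P (u(P) = 4*((6 - P)/P) = 4*(6 - P)/P)
Q = -12/5 (Q = -4 + 24/15 = -4 + 24*(1/15) = -4 + 8/5 = -12/5 ≈ -2.4000)
r(z) = 1/(6 + z)
Q*r(t) = -12/(5*(6 - 8)) = -12/5/(-2) = -12/5*(-½) = 6/5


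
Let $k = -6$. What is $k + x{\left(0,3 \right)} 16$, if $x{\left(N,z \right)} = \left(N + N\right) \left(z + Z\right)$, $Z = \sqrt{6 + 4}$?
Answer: $-6$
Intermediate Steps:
$Z = \sqrt{10} \approx 3.1623$
$x{\left(N,z \right)} = 2 N \left(z + \sqrt{10}\right)$ ($x{\left(N,z \right)} = \left(N + N\right) \left(z + \sqrt{10}\right) = 2 N \left(z + \sqrt{10}\right)$)
$k + x{\left(0,3 \right)} 16 = -6 + 2 \cdot 0 \left(3 + \sqrt{10}\right) 16 = -6 + 0 \cdot 16 = -6 + 0 = -6$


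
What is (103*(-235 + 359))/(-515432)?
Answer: -3193/128858 ≈ -0.024779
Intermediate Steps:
(103*(-235 + 359))/(-515432) = (103*124)*(-1/515432) = 12772*(-1/515432) = -3193/128858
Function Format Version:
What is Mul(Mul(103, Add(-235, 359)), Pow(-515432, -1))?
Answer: Rational(-3193, 128858) ≈ -0.024779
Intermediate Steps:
Mul(Mul(103, Add(-235, 359)), Pow(-515432, -1)) = Mul(Mul(103, 124), Rational(-1, 515432)) = Mul(12772, Rational(-1, 515432)) = Rational(-3193, 128858)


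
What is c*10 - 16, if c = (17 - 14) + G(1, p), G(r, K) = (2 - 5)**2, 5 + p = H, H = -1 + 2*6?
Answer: 104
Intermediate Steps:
H = 11 (H = -1 + 12 = 11)
p = 6 (p = -5 + 11 = 6)
G(r, K) = 9 (G(r, K) = (-3)**2 = 9)
c = 12 (c = (17 - 14) + 9 = 3 + 9 = 12)
c*10 - 16 = 12*10 - 16 = 120 - 16 = 104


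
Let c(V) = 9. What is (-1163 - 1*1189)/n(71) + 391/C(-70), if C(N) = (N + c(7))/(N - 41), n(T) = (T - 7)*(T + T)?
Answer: 24642801/34648 ≈ 711.23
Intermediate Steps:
n(T) = 2*T*(-7 + T) (n(T) = (-7 + T)*(2*T) = 2*T*(-7 + T))
C(N) = (9 + N)/(-41 + N) (C(N) = (N + 9)/(N - 41) = (9 + N)/(-41 + N))
(-1163 - 1*1189)/n(71) + 391/C(-70) = (-1163 - 1*1189)/((2*71*(-7 + 71))) + 391/(((9 - 70)/(-41 - 70))) = (-1163 - 1189)/((2*71*64)) + 391/((-61/(-111))) = -2352/9088 + 391/((-1/111*(-61))) = -2352*1/9088 + 391/(61/111) = -147/568 + 391*(111/61) = -147/568 + 43401/61 = 24642801/34648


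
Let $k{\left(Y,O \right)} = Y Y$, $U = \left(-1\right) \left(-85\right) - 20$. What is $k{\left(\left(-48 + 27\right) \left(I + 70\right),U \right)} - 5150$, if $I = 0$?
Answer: $2155750$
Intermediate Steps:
$U = 65$ ($U = 85 - 20 = 65$)
$k{\left(Y,O \right)} = Y^{2}$
$k{\left(\left(-48 + 27\right) \left(I + 70\right),U \right)} - 5150 = \left(\left(-48 + 27\right) \left(0 + 70\right)\right)^{2} - 5150 = \left(\left(-21\right) 70\right)^{2} - 5150 = \left(-1470\right)^{2} - 5150 = 2160900 - 5150 = 2155750$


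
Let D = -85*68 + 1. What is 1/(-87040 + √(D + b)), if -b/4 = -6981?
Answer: -17408/1515187891 - √22145/7575939455 ≈ -1.1509e-5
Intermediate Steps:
D = -5779 (D = -5780 + 1 = -5779)
b = 27924 (b = -4*(-6981) = 27924)
1/(-87040 + √(D + b)) = 1/(-87040 + √(-5779 + 27924)) = 1/(-87040 + √22145)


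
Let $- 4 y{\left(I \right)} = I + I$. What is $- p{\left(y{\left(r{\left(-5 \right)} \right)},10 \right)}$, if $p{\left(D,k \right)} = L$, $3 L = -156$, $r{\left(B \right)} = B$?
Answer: $52$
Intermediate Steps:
$y{\left(I \right)} = - \frac{I}{2}$ ($y{\left(I \right)} = - \frac{I + I}{4} = - \frac{2 I}{4} = - \frac{I}{2}$)
$L = -52$ ($L = \frac{1}{3} \left(-156\right) = -52$)
$p{\left(D,k \right)} = -52$
$- p{\left(y{\left(r{\left(-5 \right)} \right)},10 \right)} = \left(-1\right) \left(-52\right) = 52$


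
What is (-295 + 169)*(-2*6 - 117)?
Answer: 16254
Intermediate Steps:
(-295 + 169)*(-2*6 - 117) = -126*(-12 - 117) = -126*(-129) = 16254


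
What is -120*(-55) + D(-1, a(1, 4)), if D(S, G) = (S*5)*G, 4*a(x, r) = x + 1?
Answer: 13195/2 ≈ 6597.5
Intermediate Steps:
a(x, r) = ¼ + x/4 (a(x, r) = (x + 1)/4 = (1 + x)/4 = ¼ + x/4)
D(S, G) = 5*G*S (D(S, G) = (5*S)*G = 5*G*S)
-120*(-55) + D(-1, a(1, 4)) = -120*(-55) + 5*(¼ + (¼)*1)*(-1) = 6600 + 5*(¼ + ¼)*(-1) = 6600 + 5*(½)*(-1) = 6600 - 5/2 = 13195/2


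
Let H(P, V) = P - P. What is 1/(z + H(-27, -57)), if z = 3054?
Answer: 1/3054 ≈ 0.00032744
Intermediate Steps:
H(P, V) = 0
1/(z + H(-27, -57)) = 1/(3054 + 0) = 1/3054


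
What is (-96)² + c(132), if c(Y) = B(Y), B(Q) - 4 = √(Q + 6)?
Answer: 9220 + √138 ≈ 9231.8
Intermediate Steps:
B(Q) = 4 + √(6 + Q) (B(Q) = 4 + √(Q + 6) = 4 + √(6 + Q))
c(Y) = 4 + √(6 + Y)
(-96)² + c(132) = (-96)² + (4 + √(6 + 132)) = 9216 + (4 + √138) = 9220 + √138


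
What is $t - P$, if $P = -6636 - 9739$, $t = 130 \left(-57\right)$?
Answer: $8965$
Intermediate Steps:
$t = -7410$
$P = -16375$
$t - P = -7410 - -16375 = -7410 + 16375 = 8965$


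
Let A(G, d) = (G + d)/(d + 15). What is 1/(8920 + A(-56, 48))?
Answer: 63/561952 ≈ 0.00011211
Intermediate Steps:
A(G, d) = (G + d)/(15 + d)
1/(8920 + A(-56, 48)) = 1/(8920 + (-56 + 48)/(15 + 48)) = 1/(8920 - 8/63) = 1/(561952/63) = 63/561952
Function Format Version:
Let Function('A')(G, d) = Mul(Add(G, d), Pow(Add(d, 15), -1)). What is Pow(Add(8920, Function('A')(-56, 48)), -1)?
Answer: Rational(63, 561952) ≈ 0.00011211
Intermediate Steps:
Function('A')(G, d) = Mul(Pow(Add(15, d), -1), Add(G, d)) (Function('A')(G, d) = Mul(Add(G, d), Pow(Add(15, d), -1)) = Mul(Pow(Add(15, d), -1), Add(G, d)))
Pow(Add(8920, Function('A')(-56, 48)), -1) = Pow(Add(8920, Mul(Pow(Add(15, 48), -1), Add(-56, 48))), -1) = Pow(Add(8920, Mul(Pow(63, -1), -8)), -1) = Pow(Add(8920, Mul(Rational(1, 63), -8)), -1) = Pow(Add(8920, Rational(-8, 63)), -1) = Pow(Rational(561952, 63), -1) = Rational(63, 561952)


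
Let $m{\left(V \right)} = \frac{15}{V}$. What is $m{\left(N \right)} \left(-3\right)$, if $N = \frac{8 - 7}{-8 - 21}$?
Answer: $1305$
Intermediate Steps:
$N = - \frac{1}{29}$ ($N = \frac{8 - 7}{-29} = \left(8 - 7\right) \left(- \frac{1}{29}\right) = 1 \left(- \frac{1}{29}\right) = - \frac{1}{29} \approx -0.034483$)
$m{\left(N \right)} \left(-3\right) = \frac{15}{- \frac{1}{29}} \left(-3\right) = 15 \left(-29\right) \left(-3\right) = \left(-435\right) \left(-3\right) = 1305$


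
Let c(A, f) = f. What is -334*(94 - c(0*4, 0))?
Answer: -31396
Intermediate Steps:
-334*(94 - c(0*4, 0)) = -334*(94 - 1*0) = -334*(94 + 0) = -334*94 = -31396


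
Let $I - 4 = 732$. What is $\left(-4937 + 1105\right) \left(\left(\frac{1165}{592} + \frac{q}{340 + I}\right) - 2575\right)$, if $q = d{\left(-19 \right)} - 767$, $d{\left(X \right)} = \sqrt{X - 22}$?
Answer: $\frac{196324727149}{19906} - \frac{958 i \sqrt{41}}{269} \approx 9.8626 \cdot 10^{6} - 22.804 i$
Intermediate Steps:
$d{\left(X \right)} = \sqrt{-22 + X}$
$I = 736$ ($I = 4 + 732 = 736$)
$q = -767 + i \sqrt{41}$ ($q = \sqrt{-22 - 19} - 767 = \sqrt{-41} - 767 = i \sqrt{41} - 767 = -767 + i \sqrt{41} \approx -767.0 + 6.4031 i$)
$\left(-4937 + 1105\right) \left(\left(\frac{1165}{592} + \frac{q}{340 + I}\right) - 2575\right) = \left(-4937 + 1105\right) \left(\left(\frac{1165}{592} + \frac{-767 + i \sqrt{41}}{340 + 736}\right) - 2575\right) = - 3832 \left(\left(1165 \cdot \frac{1}{592} + \frac{-767 + i \sqrt{41}}{1076}\right) - 2575\right) = - 3832 \left(\left(\frac{1165}{592} + \left(-767 + i \sqrt{41}\right) \frac{1}{1076}\right) - 2575\right) = - 3832 \left(\left(\frac{1165}{592} - \left(\frac{767}{1076} - \frac{i \sqrt{41}}{1076}\right)\right) - 2575\right) = - 3832 \left(\left(\frac{199869}{159248} + \frac{i \sqrt{41}}{1076}\right) - 2575\right) = - 3832 \left(- \frac{409863731}{159248} + \frac{i \sqrt{41}}{1076}\right) = \frac{196324727149}{19906} - \frac{958 i \sqrt{41}}{269}$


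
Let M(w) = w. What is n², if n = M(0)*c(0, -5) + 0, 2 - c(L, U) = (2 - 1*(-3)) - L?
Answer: 0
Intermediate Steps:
c(L, U) = -3 + L (c(L, U) = 2 - ((2 - 1*(-3)) - L) = 2 - ((2 + 3) - L) = 2 - (5 - L) = 2 + (-5 + L) = -3 + L)
n = 0 (n = 0*(-3 + 0) + 0 = 0*(-3) + 0 = 0 + 0 = 0)
n² = 0² = 0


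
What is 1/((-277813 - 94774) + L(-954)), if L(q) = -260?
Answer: -1/372847 ≈ -2.6821e-6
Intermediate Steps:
1/((-277813 - 94774) + L(-954)) = 1/((-277813 - 94774) - 260) = 1/(-372587 - 260) = 1/(-372847) = -1/372847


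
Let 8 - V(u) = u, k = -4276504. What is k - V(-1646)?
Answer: -4278158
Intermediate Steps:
V(u) = 8 - u
k - V(-1646) = -4276504 - (8 - 1*(-1646)) = -4276504 - (8 + 1646) = -4276504 - 1*1654 = -4276504 - 1654 = -4278158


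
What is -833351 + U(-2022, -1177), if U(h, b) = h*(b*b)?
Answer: -2801968589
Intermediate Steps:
U(h, b) = h*b²
-833351 + U(-2022, -1177) = -833351 - 2022*(-1177)² = -833351 - 2022*1385329 = -833351 - 2801135238 = -2801968589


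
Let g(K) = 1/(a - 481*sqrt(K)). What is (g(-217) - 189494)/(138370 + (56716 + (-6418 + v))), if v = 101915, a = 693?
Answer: -1372087776113/2104052805234 + 481*I*sqrt(217)/14728369636638 ≈ -0.65212 + 4.8108e-10*I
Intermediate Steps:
g(K) = 1/(693 - 481*sqrt(K))
(g(-217) - 189494)/(138370 + (56716 + (-6418 + v))) = (-1/(-693 + 481*sqrt(-217)) - 189494)/(138370 + (56716 + (-6418 + 101915))) = (-1/(-693 + 481*(I*sqrt(217))) - 189494)/(138370 + (56716 + 95497)) = (-1/(-693 + 481*I*sqrt(217)) - 189494)/(138370 + 152213) = (-189494 - 1/(-693 + 481*I*sqrt(217)))/290583 = (-189494 - 1/(-693 + 481*I*sqrt(217)))*(1/290583) = -189494/290583 - 1/(290583*(-693 + 481*I*sqrt(217)))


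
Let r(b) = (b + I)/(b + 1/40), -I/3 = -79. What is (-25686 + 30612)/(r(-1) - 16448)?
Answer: -96057/325456 ≈ -0.29515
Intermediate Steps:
I = 237 (I = -3*(-79) = 237)
r(b) = (237 + b)/(1/40 + b) (r(b) = (b + 237)/(b + 1/40) = (237 + b)/(b + 1/40) = (237 + b)/(1/40 + b))
(-25686 + 30612)/(r(-1) - 16448) = (-25686 + 30612)/(40*(237 - 1)/(1 + 40*(-1)) - 16448) = 4926/(40*236/(1 - 40) - 16448) = 4926/(40*236/(-39) - 16448) = 4926/(40*(-1/39)*236 - 16448) = 4926/(-9440/39 - 16448) = 4926/(-650912/39) = 4926*(-39/650912) = -96057/325456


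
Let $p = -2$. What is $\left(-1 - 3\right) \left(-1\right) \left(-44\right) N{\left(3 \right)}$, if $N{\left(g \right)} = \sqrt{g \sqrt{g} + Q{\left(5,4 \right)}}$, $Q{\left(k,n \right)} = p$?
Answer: $- 176 \sqrt{-2 + 3 \sqrt{3}} \approx -314.65$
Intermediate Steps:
$Q{\left(k,n \right)} = -2$
$N{\left(g \right)} = \sqrt{-2 + g^{\frac{3}{2}}}$ ($N{\left(g \right)} = \sqrt{g \sqrt{g} - 2} = \sqrt{g^{\frac{3}{2}} - 2} = \sqrt{-2 + g^{\frac{3}{2}}}$)
$\left(-1 - 3\right) \left(-1\right) \left(-44\right) N{\left(3 \right)} = \left(-1 - 3\right) \left(-1\right) \left(-44\right) \sqrt{-2 + 3^{\frac{3}{2}}} = \left(-4\right) \left(-1\right) \left(-44\right) \sqrt{-2 + 3 \sqrt{3}} = 4 \left(-44\right) \sqrt{-2 + 3 \sqrt{3}} = - 176 \sqrt{-2 + 3 \sqrt{3}}$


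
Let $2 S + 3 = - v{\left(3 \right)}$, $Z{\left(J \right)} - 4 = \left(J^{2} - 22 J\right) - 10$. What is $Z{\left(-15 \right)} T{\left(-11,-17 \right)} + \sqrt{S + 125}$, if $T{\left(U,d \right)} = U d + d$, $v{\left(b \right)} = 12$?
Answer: $93330 + \frac{\sqrt{470}}{2} \approx 93341.0$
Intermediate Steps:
$Z{\left(J \right)} = -6 + J^{2} - 22 J$ ($Z{\left(J \right)} = 4 - \left(10 - J^{2} + 22 J\right) = -6 + J^{2} - 22 J$)
$T{\left(U,d \right)} = d + U d$
$S = - \frac{15}{2}$ ($S = - \frac{3}{2} + \frac{\left(-1\right) 12}{2} = - \frac{3}{2} + \frac{1}{2} \left(-12\right) = - \frac{3}{2} - 6 = - \frac{15}{2} \approx -7.5$)
$Z{\left(-15 \right)} T{\left(-11,-17 \right)} + \sqrt{S + 125} = \left(-6 + \left(-15\right)^{2} - -330\right) \left(- 17 \left(1 - 11\right)\right) + \sqrt{- \frac{15}{2} + 125} = \left(-6 + 225 + 330\right) \left(\left(-17\right) \left(-10\right)\right) + \sqrt{\frac{235}{2}} = 549 \cdot 170 + \frac{\sqrt{470}}{2} = 93330 + \frac{\sqrt{470}}{2}$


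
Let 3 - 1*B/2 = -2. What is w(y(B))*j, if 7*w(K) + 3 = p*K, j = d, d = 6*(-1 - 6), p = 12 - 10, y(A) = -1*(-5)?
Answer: -42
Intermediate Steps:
B = 10 (B = 6 - 2*(-2) = 6 + 4 = 10)
y(A) = 5
p = 2
d = -42 (d = 6*(-7) = -42)
j = -42
w(K) = -3/7 + 2*K/7 (w(K) = -3/7 + (2*K)/7 = -3/7 + 2*K/7)
w(y(B))*j = (-3/7 + (2/7)*5)*(-42) = (-3/7 + 10/7)*(-42) = 1*(-42) = -42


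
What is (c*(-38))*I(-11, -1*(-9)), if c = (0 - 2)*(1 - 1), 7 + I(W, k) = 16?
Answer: 0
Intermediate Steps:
I(W, k) = 9 (I(W, k) = -7 + 16 = 9)
c = 0 (c = -2*0 = 0)
(c*(-38))*I(-11, -1*(-9)) = (0*(-38))*9 = 0*9 = 0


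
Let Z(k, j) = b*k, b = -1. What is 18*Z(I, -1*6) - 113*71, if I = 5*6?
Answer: -8563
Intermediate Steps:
I = 30
Z(k, j) = -k
18*Z(I, -1*6) - 113*71 = 18*(-1*30) - 113*71 = 18*(-30) - 8023 = -540 - 8023 = -8563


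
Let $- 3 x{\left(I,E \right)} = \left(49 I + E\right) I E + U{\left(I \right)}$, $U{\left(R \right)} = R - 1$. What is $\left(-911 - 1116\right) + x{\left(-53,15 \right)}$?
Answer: $-686239$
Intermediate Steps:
$U{\left(R \right)} = -1 + R$
$x{\left(I,E \right)} = \frac{1}{3} - \frac{I}{3} - \frac{E I \left(E + 49 I\right)}{3}$ ($x{\left(I,E \right)} = - \frac{\left(49 I + E\right) I E + \left(-1 + I\right)}{3} = - \frac{\left(E + 49 I\right) I E + \left(-1 + I\right)}{3} = - \frac{I \left(E + 49 I\right) E + \left(-1 + I\right)}{3} = - \frac{E I \left(E + 49 I\right) + \left(-1 + I\right)}{3} = - \frac{-1 + I + E I \left(E + 49 I\right)}{3} = \frac{1}{3} - \frac{I}{3} - \frac{E I \left(E + 49 I\right)}{3}$)
$\left(-911 - 1116\right) + x{\left(-53,15 \right)} = \left(-911 - 1116\right) - \left(-18 - 3975 + 688205\right) = \left(-911 - 1116\right) + \left(\frac{1}{3} + \frac{53}{3} - 245 \cdot 2809 - \left(- \frac{53}{3}\right) 225\right) = -2027 + \left(\frac{1}{3} + \frac{53}{3} - 688205 + 3975\right) = -2027 - 684212 = -686239$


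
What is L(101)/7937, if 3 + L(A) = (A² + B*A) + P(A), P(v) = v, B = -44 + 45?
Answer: 10400/7937 ≈ 1.3103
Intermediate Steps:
B = 1
L(A) = -3 + A² + 2*A (L(A) = -3 + ((A² + 1*A) + A) = -3 + ((A² + A) + A) = -3 + ((A + A²) + A) = -3 + (A² + 2*A) = -3 + A² + 2*A)
L(101)/7937 = (-3 + 101² + 2*101)/7937 = (-3 + 10201 + 202)*(1/7937) = 10400*(1/7937) = 10400/7937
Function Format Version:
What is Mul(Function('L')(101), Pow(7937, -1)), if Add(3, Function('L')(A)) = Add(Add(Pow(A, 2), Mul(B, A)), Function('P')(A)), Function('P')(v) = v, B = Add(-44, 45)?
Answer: Rational(10400, 7937) ≈ 1.3103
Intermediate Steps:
B = 1
Function('L')(A) = Add(-3, Pow(A, 2), Mul(2, A)) (Function('L')(A) = Add(-3, Add(Add(Pow(A, 2), Mul(1, A)), A)) = Add(-3, Add(Add(Pow(A, 2), A), A)) = Add(-3, Add(Add(A, Pow(A, 2)), A)) = Add(-3, Add(Pow(A, 2), Mul(2, A))) = Add(-3, Pow(A, 2), Mul(2, A)))
Mul(Function('L')(101), Pow(7937, -1)) = Mul(Add(-3, Pow(101, 2), Mul(2, 101)), Pow(7937, -1)) = Mul(Add(-3, 10201, 202), Rational(1, 7937)) = Mul(10400, Rational(1, 7937)) = Rational(10400, 7937)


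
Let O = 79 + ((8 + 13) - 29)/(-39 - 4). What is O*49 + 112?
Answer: 171661/43 ≈ 3992.1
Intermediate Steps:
O = 3405/43 (O = 79 + (21 - 29)/(-43) = 79 - 8*(-1/43) = 79 + 8/43 = 3405/43 ≈ 79.186)
O*49 + 112 = (3405/43)*49 + 112 = 166845/43 + 112 = 171661/43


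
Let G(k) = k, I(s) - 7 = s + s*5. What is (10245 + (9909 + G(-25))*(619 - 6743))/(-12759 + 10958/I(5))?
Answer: 131718631/27125 ≈ 4856.0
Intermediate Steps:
I(s) = 7 + 6*s (I(s) = 7 + (s + s*5) = 7 + (s + 5*s) = 7 + 6*s)
(10245 + (9909 + G(-25))*(619 - 6743))/(-12759 + 10958/I(5)) = (10245 + (9909 - 25)*(619 - 6743))/(-12759 + 10958/(7 + 6*5)) = (10245 + 9884*(-6124))/(-12759 + 10958/(7 + 30)) = (10245 - 60529616)/(-12759 + 10958/37) = -60519371/(-12759 + 10958*(1/37)) = -60519371/(-12759 + 10958/37) = -60519371/(-461125/37) = -60519371*(-37/461125) = 131718631/27125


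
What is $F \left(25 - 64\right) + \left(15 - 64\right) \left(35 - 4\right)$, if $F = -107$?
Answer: $2654$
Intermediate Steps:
$F \left(25 - 64\right) + \left(15 - 64\right) \left(35 - 4\right) = - 107 \left(25 - 64\right) + \left(15 - 64\right) \left(35 - 4\right) = \left(-107\right) \left(-39\right) - 1519 = 4173 - 1519 = 2654$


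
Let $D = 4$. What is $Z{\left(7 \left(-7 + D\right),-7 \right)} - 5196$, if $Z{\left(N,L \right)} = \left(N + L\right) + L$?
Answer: $-5231$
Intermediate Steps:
$Z{\left(N,L \right)} = N + 2 L$ ($Z{\left(N,L \right)} = \left(L + N\right) + L = N + 2 L$)
$Z{\left(7 \left(-7 + D\right),-7 \right)} - 5196 = \left(7 \left(-7 + 4\right) + 2 \left(-7\right)\right) - 5196 = \left(7 \left(-3\right) - 14\right) - 5196 = \left(-21 - 14\right) - 5196 = -35 - 5196 = -5231$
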